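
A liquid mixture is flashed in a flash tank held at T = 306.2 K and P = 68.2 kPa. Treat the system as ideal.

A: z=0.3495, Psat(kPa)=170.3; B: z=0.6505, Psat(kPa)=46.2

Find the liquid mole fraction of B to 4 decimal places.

Raoult's law: Kᵢ = Pᵢˢᵃᵗ/P = Pᵢˢᵃᵗ/68.2.
  K_A = 170.3/68.2 = 2.497067, K_B = 46.2/68.2 = 0.677419
Rachford–Rice: g(ψ) = Σ zᵢ(Kᵢ−1)/(1+ψ(Kᵢ−1)) = 0.
Feasibility: ΣzᵢKᵢ = 1.3134, Σzᵢ/Kᵢ = 1.1002 — both > 1, two phases present.
Newton iteration, ψ⁰ = 0.5:
  ψ = 0.5000: g = 0.04904, g' = -0.3524 → ψ = 0.6392
  ψ = 0.6392: g = 0.00304, g' = -0.3120 → ψ = 0.6489
Converged at ψ = 0.6489.
Compositions from xᵢ = zᵢ/(1+ψ(Kᵢ−1)), yᵢ = Kᵢxᵢ:
  A: x = 0.1773, y = 0.4427
  B: x = 0.8227, y = 0.5573

x_B = 0.8227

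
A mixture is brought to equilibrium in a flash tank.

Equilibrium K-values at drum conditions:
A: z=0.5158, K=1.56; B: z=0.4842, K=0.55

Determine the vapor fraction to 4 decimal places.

Rachford–Rice: g(ψ) = Σ zᵢ(Kᵢ−1)/(1+ψ(Kᵢ−1)) = 0.
g(0) = ΣzᵢKᵢ − 1 = 0.0710 and g(1) = 1 − Σzᵢ/Kᵢ = -0.2110, so a root lies in (0, 1).
Binary case is linear: z₁(K₁−1)(1+ψ(K₂−1)) + z₂(K₂−1)(1+ψ(K₁−1)) = 0
⇒ ψ = [z₁(K₁−1)+z₂(K₂−1)] / [−(K₁−1)(K₂−1)] = 0.07096/0.25200 = 0.2816

ψ = 0.2816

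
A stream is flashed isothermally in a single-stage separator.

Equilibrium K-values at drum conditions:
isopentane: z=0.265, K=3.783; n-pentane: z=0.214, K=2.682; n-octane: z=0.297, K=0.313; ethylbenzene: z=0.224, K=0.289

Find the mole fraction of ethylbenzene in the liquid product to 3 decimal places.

Material balance + equilibrium reduce to Σ zᵢ(Kᵢ−1)/(1+β(Kᵢ−1)) = 0.
Feasibility: ΣzᵢKᵢ = 1.734, Σzᵢ/Kᵢ = 1.874 — both > 1, two phases present.
Newton–Raphson from β = 0.5:
  β = 0.500: g = -0.0540, g' = -1.135 → β = 0.452
Converged at β = 0.452.
Compositions from xᵢ = zᵢ/(1+β(Kᵢ−1)), yᵢ = Kᵢxᵢ:
  isopentane: x = 0.117, y = 0.444
  n-pentane: x = 0.122, y = 0.326
  n-octane: x = 0.431, y = 0.135
  ethylbenzene: x = 0.330, y = 0.095

x_ethylbenzene = 0.330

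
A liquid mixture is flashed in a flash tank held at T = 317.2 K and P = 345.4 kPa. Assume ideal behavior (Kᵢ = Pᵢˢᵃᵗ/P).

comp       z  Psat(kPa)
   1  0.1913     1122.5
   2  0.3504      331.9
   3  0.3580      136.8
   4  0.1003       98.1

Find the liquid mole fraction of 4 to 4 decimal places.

x_4 = 0.1112

Raoult's law: Kᵢ = Pᵢˢᵃᵗ/P = Pᵢˢᵃᵗ/345.4.
  K_1 = 1122.5/345.4 = 3.249855, K_2 = 331.9/345.4 = 0.960915, K_3 = 136.8/345.4 = 0.396063, K_4 = 98.1/345.4 = 0.284019
Material balance + equilibrium reduce to Σ zᵢ(Kᵢ−1)/(1+V/F(Kᵢ−1)) = 0.
g(0) = ΣzᵢKᵢ − 1 = 0.1287 and g(1) = 1 − Σzᵢ/Kᵢ = -0.6806, so a root lies in (0, 1).
Newton–Raphson from V/F = 0.38:
  V/F = 0.3800: g = -0.16114, g' = -0.5990 → V/F = 0.1110
  V/F = 0.1110: g = 0.02090, g' = -0.8313 → V/F = 0.1361
  V/F = 0.1361: g = 0.00058, g' = -0.7862 → V/F = 0.1369
Converged at V/F = 0.1369.
Compositions from xᵢ = zᵢ/(1+V/F(Kᵢ−1)), yᵢ = Kᵢxᵢ:
  1: x = 0.1463, y = 0.4753
  2: x = 0.3523, y = 0.3385
  3: x = 0.3903, y = 0.1546
  4: x = 0.1112, y = 0.0316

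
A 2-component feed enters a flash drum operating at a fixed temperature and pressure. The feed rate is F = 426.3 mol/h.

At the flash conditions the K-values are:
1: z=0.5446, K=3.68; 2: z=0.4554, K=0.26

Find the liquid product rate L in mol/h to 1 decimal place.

Let ψ = V/F and solve Σ zᵢ(Kᵢ−1)/(1+ψ(Kᵢ−1)) = 0.
Feasibility: ΣzᵢKᵢ = 2.1225, Σzᵢ/Kᵢ = 1.8995 — both > 1, two phases present.
Newton iteration, ψ⁰ = 0.43:
  ψ = 0.4300: g = 0.18382, g' = -1.3808 → ψ = 0.5631
  ψ = 0.5631: g = 0.00392, g' = -1.3543 → ψ = 0.5660
Converged at ψ = 0.5660.
Then V = ψ·F = 0.5660·426.3 = 241.3 mol/h and L = F − V = 185.0 mol/h.

L = 185.0 mol/h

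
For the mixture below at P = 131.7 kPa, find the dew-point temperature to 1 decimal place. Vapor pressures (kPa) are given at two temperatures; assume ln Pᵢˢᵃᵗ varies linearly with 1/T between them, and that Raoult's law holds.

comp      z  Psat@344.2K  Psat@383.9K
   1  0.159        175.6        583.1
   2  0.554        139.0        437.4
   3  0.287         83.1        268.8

T = 347.1 K

Dew-point temperature: Σzᵢ·P/Pᵢˢᵃᵗ(T) = 1. Interpolate ln Pᵢˢᵃᵗ = aᵢ + bᵢ/T.
  T = 344.2 K: ΣzᵢP/Pᵢˢᵃᵗ = 1.0990
  T = 383.9 K: ΣzᵢP/Pᵢˢᵃᵗ = 0.3433
  T = 364.0 K: ΣzᵢP/Pᵢˢᵃᵗ = 0.5959
  T = 354.1 K: ΣzᵢP/Pᵢˢᵃᵗ = 0.8024
  T = 349.1 K: ΣzᵢP/Pᵢˢᵃᵗ = 0.9384
  T = 346.6 K: ΣzᵢP/Pᵢˢᵃᵗ = 1.0166
Interpolating between 346.6 K and 349.1 K gives T ≈ 347.1 K.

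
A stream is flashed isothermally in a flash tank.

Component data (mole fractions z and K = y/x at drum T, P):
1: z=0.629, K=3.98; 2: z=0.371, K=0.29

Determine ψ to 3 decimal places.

Binary case is linear: z₁(K₁−1)(1+ψ(K₂−1)) + z₂(K₂−1)(1+ψ(K₁−1)) = 0
⇒ ψ = [z₁(K₁−1)+z₂(K₂−1)] / [−(K₁−1)(K₂−1)] = 1.6110/2.1158 = 0.761

ψ = 0.761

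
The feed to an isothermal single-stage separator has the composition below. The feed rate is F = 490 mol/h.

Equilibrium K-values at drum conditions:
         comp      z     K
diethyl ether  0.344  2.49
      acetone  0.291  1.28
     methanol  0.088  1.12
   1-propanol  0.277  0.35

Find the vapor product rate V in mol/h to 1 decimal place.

V = 341.7 mol/h

Material balance + equilibrium reduce to Σ zᵢ(Kᵢ−1)/(1+V/F(Kᵢ−1)) = 0.
g(0) = ΣzᵢKᵢ − 1 = 0.425 and g(1) = 1 − Σzᵢ/Kᵢ = -0.235, so a root lies in (0, 1).
Iterate (Newton) starting at V/F = 0.5:
  V/F = 0.500: g = 0.1084, g' = -0.526 → V/F = 0.706
  V/F = 0.706: g = -0.0052, g' = -0.598 → V/F = 0.697
Converged at V/F = 0.697.
Then V = V/F·F = 0.6973·490 = 341.7 mol/h and L = F − V = 148.3 mol/h.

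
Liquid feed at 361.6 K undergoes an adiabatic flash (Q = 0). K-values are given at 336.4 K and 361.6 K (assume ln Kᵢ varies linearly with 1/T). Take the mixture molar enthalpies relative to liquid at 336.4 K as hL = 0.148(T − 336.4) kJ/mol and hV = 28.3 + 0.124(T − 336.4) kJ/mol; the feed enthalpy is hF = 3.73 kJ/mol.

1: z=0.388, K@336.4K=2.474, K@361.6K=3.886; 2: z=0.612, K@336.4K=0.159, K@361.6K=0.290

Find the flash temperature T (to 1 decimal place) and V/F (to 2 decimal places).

T = 340.8 K, V/F = 0.11

Adiabatic flash: solve Rachford–Rice at each trial T, then check hF = ψ·hV(T) + (1−ψ)·hL(T).
  T = 336.4 K: K = (2.474, 0.159), RR gives ψ = 0.046, H_out = 1.306 kJ/mol
  T = 361.6 K: K = (3.886, 0.290), RR gives ψ = 0.334, H_out = 12.991 kJ/mol
  T = 349.0 K: K = (3.126, 0.217), RR gives ψ = 0.208, H_out = 7.680 kJ/mol
  T = 342.7 K: K = (2.787, 0.186), RR gives ψ = 0.134, H_out = 4.714 kJ/mol
  T = 339.5 K: K = (2.625, 0.172), RR gives ψ = 0.092, H_out = 3.054 kJ/mol
  T = 341.1 K: K = (2.705, 0.179), RR gives ψ = 0.114, H_out = 3.900 kJ/mol
Linear interpolation between T = 339.5 (H_out = 3.054) and T = 341.1 (H_out = 3.900) on hF = 3.73 gives T ≈ 340.8 K, at which ψ = 0.11.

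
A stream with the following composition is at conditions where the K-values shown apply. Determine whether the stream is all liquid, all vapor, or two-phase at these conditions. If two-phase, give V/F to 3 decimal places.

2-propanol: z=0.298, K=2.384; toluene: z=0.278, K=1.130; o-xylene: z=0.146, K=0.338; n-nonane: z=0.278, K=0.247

two-phase, V/F = 0.201

ΣzᵢKᵢ = 1.143; Σzᵢ/Kᵢ = 1.928.
Both exceed 1, so a two-phase solution exists.
Material balance + equilibrium reduce to Σ zᵢ(Kᵢ−1)/(1+ψ(Kᵢ−1)) = 0.
Iterate (Newton) starting at ψ = 0.5:
  ψ = 0.500: g = -0.2025, g' = -0.752 → ψ = 0.231
  ψ = 0.231: g = -0.0197, g' = -0.652 → ψ = 0.200
  ψ = 0.200: g = 0.0001, g' = -0.658 → ψ = 0.201
Converged at ψ = 0.201.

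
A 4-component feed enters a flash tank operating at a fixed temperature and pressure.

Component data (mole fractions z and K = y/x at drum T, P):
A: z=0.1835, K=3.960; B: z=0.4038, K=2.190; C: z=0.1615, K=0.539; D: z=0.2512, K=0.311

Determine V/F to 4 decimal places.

V/F = 0.6938

Material balance + equilibrium reduce to Σ zᵢ(Kᵢ−1)/(1+V/F(Kᵢ−1)) = 0.
g(0) = ΣzᵢKᵢ − 1 = 0.7762 and g(1) = 1 − Σzᵢ/Kᵢ = -0.3381, so a root lies in (0, 1).
Newton–Raphson from V/F = 0.5:
  V/F = 0.5000: g = 0.15949, g' = -0.8217 → V/F = 0.6941
  V/F = 0.6941: g = -0.00023, g' = -0.8561 → V/F = 0.6938
Converged at V/F = 0.6938.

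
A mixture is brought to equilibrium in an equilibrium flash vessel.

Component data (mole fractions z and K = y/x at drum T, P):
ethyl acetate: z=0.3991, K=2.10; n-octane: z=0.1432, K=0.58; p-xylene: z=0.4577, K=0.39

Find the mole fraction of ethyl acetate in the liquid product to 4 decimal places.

x_ethyl acetate = 0.3397

Rachford–Rice: g(β) = Σ zᵢ(Kᵢ−1)/(1+β(Kᵢ−1)) = 0.
Feasibility: ΣzᵢKᵢ = 1.0997, Σzᵢ/Kᵢ = 1.6105 — both > 1, two phases present.
Iterate (Newton) starting at β = 0.5:
  β = 0.5000: g = -0.19462, g' = -0.5941 → β = 0.1724
  β = 0.1724: g = -0.00782, g' = -0.5833 → β = 0.1590
Converged at β = 0.1590.
Compositions from xᵢ = zᵢ/(1+β(Kᵢ−1)), yᵢ = Kᵢxᵢ:
  ethyl acetate: x = 0.3397, y = 0.7133
  n-octane: x = 0.1535, y = 0.0890
  p-xylene: x = 0.5069, y = 0.1977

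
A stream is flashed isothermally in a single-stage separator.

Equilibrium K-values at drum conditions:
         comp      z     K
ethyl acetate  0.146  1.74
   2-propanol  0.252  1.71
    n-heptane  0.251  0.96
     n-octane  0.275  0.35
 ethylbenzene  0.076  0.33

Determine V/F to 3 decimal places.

Material balance + equilibrium reduce to Σ zᵢ(Kᵢ−1)/(1+V/F(Kᵢ−1)) = 0.
Feasibility: ΣzᵢKᵢ = 1.047, Σzᵢ/Kᵢ = 1.509 — both > 1, two phases present.
Newton iteration, V/F⁰ = 0.5:
  V/F = 0.500: g = -0.1407, g' = -0.444 → V/F = 0.183
  V/F = 0.183: g = -0.0176, g' = -0.356 → V/F = 0.134
Converged at V/F = 0.134.

V/F = 0.134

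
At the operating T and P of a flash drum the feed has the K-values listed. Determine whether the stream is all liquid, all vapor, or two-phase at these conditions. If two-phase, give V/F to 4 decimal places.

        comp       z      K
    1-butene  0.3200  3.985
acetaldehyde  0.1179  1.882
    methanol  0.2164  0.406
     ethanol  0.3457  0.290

two-phase, V/F = 0.4007

ΣzᵢKᵢ = 1.6852; Σzᵢ/Kᵢ = 1.8680.
Both exceed 1, so a two-phase solution exists.
Rachford–Rice: g(ψ) = Σ zᵢ(Kᵢ−1)/(1+ψ(Kᵢ−1)) = 0.
Newton iteration, ψ⁰ = 0.5:
  ψ = 0.5000: g = -0.10799, g' = -1.0765 → ψ = 0.3997
  ψ = 0.3997: g = 0.00119, g' = -1.1140 → ψ = 0.4007
Converged at ψ = 0.4007.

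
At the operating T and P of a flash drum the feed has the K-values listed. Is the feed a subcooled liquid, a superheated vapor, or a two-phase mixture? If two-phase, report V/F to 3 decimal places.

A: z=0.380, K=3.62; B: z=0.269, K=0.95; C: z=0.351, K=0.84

superheated vapor

ΣzᵢKᵢ = 1.926; Σzᵢ/Kᵢ = 0.806.
Since Σzᵢ/Kᵢ < 1 the mixture is above its dew point — single vapor phase.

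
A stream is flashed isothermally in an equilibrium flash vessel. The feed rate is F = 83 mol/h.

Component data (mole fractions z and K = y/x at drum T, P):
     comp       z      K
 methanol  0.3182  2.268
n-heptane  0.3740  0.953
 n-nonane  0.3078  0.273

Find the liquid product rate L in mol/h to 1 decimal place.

Rachford–Rice: g(V/F) = Σ zᵢ(Kᵢ−1)/(1+V/F(Kᵢ−1)) = 0.
Check two-phase: ΣzᵢKᵢ = 1.1621 > 1 and Σzᵢ/Kᵢ = 1.6602 > 1, so g(0) = 0.1621 > 0 and g(1) = -0.6602 < 0.
Newton iteration, V/F⁰ = 0.33:
  V/F = 0.3300: g = -0.02780, g' = -0.5367 → V/F = 0.2782
  V/F = 0.2782: g = -0.00005, g' = -0.5360 → V/F = 0.2781
Converged at V/F = 0.2781.
Then V = V/F·F = 0.2781·83 = 23.1 mol/h and L = F − V = 59.9 mol/h.

L = 59.9 mol/h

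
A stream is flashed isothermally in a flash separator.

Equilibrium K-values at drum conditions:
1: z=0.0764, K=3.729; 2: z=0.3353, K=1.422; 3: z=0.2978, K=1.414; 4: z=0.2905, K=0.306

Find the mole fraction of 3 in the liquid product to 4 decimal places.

x_3 = 0.2470

Material balance + equilibrium reduce to Σ zᵢ(Kᵢ−1)/(1+ψ(Kᵢ−1)) = 0.
Feasibility: ΣzᵢKᵢ = 1.2717, Σzᵢ/Kᵢ = 1.4162 — both > 1, two phases present.
Newton iteration, ψ⁰ = 0.39:
  ψ = 0.3900: g = 0.05223, g' = -0.4784 → ψ = 0.4992
  ψ = 0.4992: g = -0.00115, g' = -0.5053 → ψ = 0.4969
Converged at ψ = 0.4969.
Compositions from xᵢ = zᵢ/(1+ψ(Kᵢ−1)), yᵢ = Kᵢxᵢ:
  1: x = 0.0324, y = 0.1209
  2: x = 0.2772, y = 0.3941
  3: x = 0.2470, y = 0.3492
  4: x = 0.4434, y = 0.1357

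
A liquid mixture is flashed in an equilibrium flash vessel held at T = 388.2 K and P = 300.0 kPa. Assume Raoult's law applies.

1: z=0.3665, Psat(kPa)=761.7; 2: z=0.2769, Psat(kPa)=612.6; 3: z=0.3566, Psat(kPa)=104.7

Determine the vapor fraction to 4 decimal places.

ψ = 0.7145

Raoult's law: Kᵢ = Pᵢˢᵃᵗ/P = Pᵢˢᵃᵗ/300.0.
  K_1 = 761.7/300.0 = 2.539000, K_2 = 612.6/300.0 = 2.042000, K_3 = 104.7/300.0 = 0.349000
Iterate (Newton) starting at ψ = 0.35:
  ψ = 0.3500: g = 0.27736, g' = -0.7816 → ψ = 0.7049
  ψ = 0.7049: g = 0.00790, g' = -0.8158 → ψ = 0.7146
  ψ = 0.7146: g = -0.00004, g' = -0.8240 → ψ = 0.7145
Converged at ψ = 0.7145.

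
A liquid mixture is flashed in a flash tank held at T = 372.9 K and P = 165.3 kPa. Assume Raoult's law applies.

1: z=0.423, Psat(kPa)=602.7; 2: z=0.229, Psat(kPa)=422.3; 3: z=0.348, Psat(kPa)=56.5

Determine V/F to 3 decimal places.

V/F = 0.831

Raoult's law: Kᵢ = Pᵢˢᵃᵗ/P = Pᵢˢᵃᵗ/165.3.
  K_1 = 602.7/165.3 = 3.64610, K_2 = 422.3/165.3 = 2.55475, K_3 = 56.5/165.3 = 0.34180
Material balance + equilibrium reduce to Σ zᵢ(Kᵢ−1)/(1+V/F(Kᵢ−1)) = 0.
Check two-phase: ΣzᵢKᵢ = 2.246 > 1 and Σzᵢ/Kᵢ = 1.224 > 1, so g(0) = 1.246 > 0 and g(1) = -0.224 < 0.
Iterate (Newton) starting at V/F = 0.5:
  V/F = 0.500: g = 0.3407, g' = -1.059 → V/F = 0.822
  V/F = 0.822: g = 0.0100, g' = -1.116 → V/F = 0.831
Converged at V/F = 0.831.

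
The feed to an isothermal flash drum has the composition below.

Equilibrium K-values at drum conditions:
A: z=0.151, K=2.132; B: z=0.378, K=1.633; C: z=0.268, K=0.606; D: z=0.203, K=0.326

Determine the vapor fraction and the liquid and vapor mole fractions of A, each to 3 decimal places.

Material balance + equilibrium reduce to Σ zᵢ(Kᵢ−1)/(1+ψ(Kᵢ−1)) = 0.
Check two-phase: ΣzᵢKᵢ = 1.168 > 1 and Σzᵢ/Kᵢ = 1.367 > 1, so g(0) = 0.168 > 0 and g(1) = -0.367 < 0.
Newton–Raphson from ψ = 0.5:
  ψ = 0.500: g = -0.0470, g' = -0.441 → ψ = 0.393
  ψ = 0.393: g = -0.0013, g' = -0.419 → ψ = 0.390
Converged at ψ = 0.390.
Compositions from xᵢ = zᵢ/(1+ψ(Kᵢ−1)), yᵢ = Kᵢxᵢ:
  A: x = 0.105, y = 0.223
  B: x = 0.303, y = 0.495
  C: x = 0.317, y = 0.192
  D: x = 0.275, y = 0.090

ψ = 0.390, x_A = 0.105, y_A = 0.223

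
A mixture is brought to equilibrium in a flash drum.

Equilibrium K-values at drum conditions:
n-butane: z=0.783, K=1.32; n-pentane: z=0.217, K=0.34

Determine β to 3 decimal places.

Rachford–Rice: g(β) = Σ zᵢ(Kᵢ−1)/(1+β(Kᵢ−1)) = 0.
g(0) = ΣzᵢKᵢ − 1 = 0.107 and g(1) = 1 − Σzᵢ/Kᵢ = -0.231, so a root lies in (0, 1).
Binary case is linear: z₁(K₁−1)(1+β(K₂−1)) + z₂(K₂−1)(1+β(K₁−1)) = 0
⇒ β = [z₁(K₁−1)+z₂(K₂−1)] / [−(K₁−1)(K₂−1)] = 0.1073/0.2112 = 0.508

β = 0.508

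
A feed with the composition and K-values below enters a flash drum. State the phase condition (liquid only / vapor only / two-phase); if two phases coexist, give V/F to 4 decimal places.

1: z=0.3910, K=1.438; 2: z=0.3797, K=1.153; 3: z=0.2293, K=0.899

vapor only

ΣzᵢKᵢ = 1.2062; Σzᵢ/Kᵢ = 0.8563.
Since Σzᵢ/Kᵢ < 1 the mixture is above its dew point — single vapor phase.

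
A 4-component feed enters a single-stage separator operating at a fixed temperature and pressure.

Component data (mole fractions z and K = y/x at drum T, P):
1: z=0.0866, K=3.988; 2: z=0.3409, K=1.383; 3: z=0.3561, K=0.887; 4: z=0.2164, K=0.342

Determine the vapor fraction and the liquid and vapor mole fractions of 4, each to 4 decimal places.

Newton iteration, ψ⁰ = 0.49:
  ψ = 0.4900: g = -0.03780, g' = -0.3720 → ψ = 0.3884
  ψ = 0.3884: g = 0.00007, g' = -0.3776 → ψ = 0.3886
Converged at ψ = 0.3886.
Compositions from xᵢ = zᵢ/(1+ψ(Kᵢ−1)), yᵢ = Kᵢxᵢ:
  1: x = 0.0401, y = 0.1598
  2: x = 0.2967, y = 0.4104
  3: x = 0.3725, y = 0.3304
  4: x = 0.2907, y = 0.0994

ψ = 0.3886, x_4 = 0.2907, y_4 = 0.0994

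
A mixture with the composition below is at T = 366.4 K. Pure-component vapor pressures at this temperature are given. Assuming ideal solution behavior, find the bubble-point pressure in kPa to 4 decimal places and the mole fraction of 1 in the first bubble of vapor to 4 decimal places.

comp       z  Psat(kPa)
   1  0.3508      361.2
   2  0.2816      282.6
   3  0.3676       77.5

At the bubble point ψ → 0, so ΣzᵢKᵢ = 1 with Kᵢ = Pᵢˢᵃᵗ/P ⇒ P = ΣzᵢPᵢˢᵃᵗ.
P = 0.3508·361.2 + 0.2816·282.6 + 0.3676·77.5 = 234.7781 kPa
yᵢ = zᵢPᵢˢᵃᵗ/P ⇒ y_1 = 0.3508·361.2/234.7781 = 0.5397

Pbub = 234.7781 kPa, y_1 = 0.5397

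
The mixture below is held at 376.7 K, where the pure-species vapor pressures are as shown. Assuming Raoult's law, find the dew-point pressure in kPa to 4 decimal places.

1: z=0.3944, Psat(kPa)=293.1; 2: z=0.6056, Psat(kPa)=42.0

At the dew point ψ → 1, so Σzᵢ/Kᵢ = 1 with Kᵢ = Pᵢˢᵃᵗ/P ⇒ 1/P = Σzᵢ/Pᵢˢᵃᵗ.
1/P = 0.3944/293.1 + 0.6056/42.0 = 0.0157647 ⇒ P = 63.4330 kPa

Pdew = 63.4330 kPa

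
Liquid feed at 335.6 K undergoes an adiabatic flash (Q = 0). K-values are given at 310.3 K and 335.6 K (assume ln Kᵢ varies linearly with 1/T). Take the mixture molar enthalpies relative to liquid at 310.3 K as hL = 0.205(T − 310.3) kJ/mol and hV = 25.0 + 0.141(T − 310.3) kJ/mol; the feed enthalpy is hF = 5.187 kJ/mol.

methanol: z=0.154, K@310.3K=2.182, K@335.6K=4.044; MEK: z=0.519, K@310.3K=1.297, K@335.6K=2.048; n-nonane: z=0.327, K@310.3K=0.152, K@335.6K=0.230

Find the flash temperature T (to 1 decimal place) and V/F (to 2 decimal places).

T = 312.3 K, V/F = 0.19

Adiabatic flash: solve Rachford–Rice at each trial T, then check hF = ψ·hV(T) + (1−ψ)·hL(T).
  T = 310.3 K: K = (2.182, 1.297, 0.152), RR gives ψ = 0.119, H_out = 2.977 kJ/mol
  T = 335.6 K: K = (4.044, 2.048, 0.230), RR gives ψ = 0.629, H_out = 19.901 kJ/mol
  T = 323.0 K: K = (3.010, 1.646, 0.189), RR gives ψ = 0.455, H_out = 13.615 kJ/mol
  T = 316.6 K: K = (2.568, 1.463, 0.170), RR gives ψ = 0.320, H_out = 9.174 kJ/mol
  T = 313.5 K: K = (2.372, 1.380, 0.161), RR gives ψ = 0.233, H_out = 6.435 kJ/mol
  T = 311.9 K: K = (2.276, 1.338, 0.156), RR gives ψ = 0.180, H_out = 4.801 kJ/mol
Linear interpolation between T = 311.9 (H_out = 4.801) and T = 313.5 (H_out = 6.435) on hF = 5.187 gives T ≈ 312.3 K, at which ψ = 0.19.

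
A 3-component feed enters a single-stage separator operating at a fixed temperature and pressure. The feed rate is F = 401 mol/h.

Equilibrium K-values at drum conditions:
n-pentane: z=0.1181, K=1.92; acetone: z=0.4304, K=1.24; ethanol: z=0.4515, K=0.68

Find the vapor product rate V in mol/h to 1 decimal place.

V = 184.3 mol/h

Let ψ = V/F and solve Σ zᵢ(Kᵢ−1)/(1+ψ(Kᵢ−1)) = 0.
Feasibility: ΣzᵢKᵢ = 1.0675, Σzᵢ/Kᵢ = 1.0726 — both > 1, two phases present.
Iterate (Newton) starting at ψ = 0.5:
  ψ = 0.5000: g = -0.00535, g' = -0.1322 → ψ = 0.4595
  ψ = 0.4595: g = 0.00002, g' = -0.1330 → ψ = 0.4596
Converged at ψ = 0.4596.
Then V = ψ·F = 0.4596·401 = 184.3 mol/h and L = F − V = 216.7 mol/h.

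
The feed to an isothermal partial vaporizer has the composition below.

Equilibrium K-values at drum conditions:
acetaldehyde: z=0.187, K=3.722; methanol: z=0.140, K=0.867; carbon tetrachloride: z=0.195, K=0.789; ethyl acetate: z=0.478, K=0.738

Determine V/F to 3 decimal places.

Material balance + equilibrium reduce to Σ zᵢ(Kᵢ−1)/(1+V/F(Kᵢ−1)) = 0.
g(0) = ΣzᵢKᵢ − 1 = 0.324 and g(1) = 1 − Σzᵢ/Kᵢ = -0.107, so a root lies in (0, 1).
Iterate (Newton) starting at V/F = 0.5:
  V/F = 0.500: g = 0.0055, g' = -0.306 → V/F = 0.518
Converged at V/F = 0.518.

V/F = 0.518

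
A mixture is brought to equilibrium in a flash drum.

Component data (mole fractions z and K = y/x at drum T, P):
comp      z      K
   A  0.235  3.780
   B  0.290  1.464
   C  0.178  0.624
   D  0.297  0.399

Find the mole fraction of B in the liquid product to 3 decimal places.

Iterate (Newton) starting at ψ = 0.5:
  ψ = 0.500: g = 0.0450, g' = -0.616 → ψ = 0.573
  ψ = 0.573: g = 0.0007, g' = -0.600 → ψ = 0.574
Converged at ψ = 0.574.
Compositions from xᵢ = zᵢ/(1+ψ(Kᵢ−1)), yᵢ = Kᵢxᵢ:
  A: x = 0.091, y = 0.342
  B: x = 0.229, y = 0.335
  C: x = 0.227, y = 0.142
  D: x = 0.453, y = 0.181

x_B = 0.229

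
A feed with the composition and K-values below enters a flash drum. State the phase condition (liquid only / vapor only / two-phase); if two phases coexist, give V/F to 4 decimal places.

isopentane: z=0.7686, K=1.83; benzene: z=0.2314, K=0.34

two-phase, V/F = 0.8858

ΣzᵢKᵢ = 1.4852; Σzᵢ/Kᵢ = 1.1006.
Both exceed 1, so a two-phase solution exists.
Iterate (Newton) starting at ψ = 0.43:
  ψ = 0.4300: g = 0.25690, g' = -0.4841 → ψ = 0.9607
  ψ = 0.9607: g = -0.06241, g' = -0.9166 → ψ = 0.8926
  ψ = 0.8926: g = -0.00524, g' = -0.7718 → ψ = 0.8858
Converged at ψ = 0.8858.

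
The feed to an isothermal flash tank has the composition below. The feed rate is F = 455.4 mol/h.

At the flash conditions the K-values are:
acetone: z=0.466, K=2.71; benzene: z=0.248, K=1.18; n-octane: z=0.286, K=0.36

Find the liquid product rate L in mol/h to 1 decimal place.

Material balance + equilibrium reduce to Σ zᵢ(Kᵢ−1)/(1+ψ(Kᵢ−1)) = 0.
Feasibility: ΣzᵢKᵢ = 1.658, Σzᵢ/Kᵢ = 1.177 — both > 1, two phases present.
Newton–Raphson from ψ = 0.5:
  ψ = 0.500: g = 0.2014, g' = -0.656 → ψ = 0.807
  ψ = 0.807: g = -0.0047, g' = -0.748 → ψ = 0.801
Converged at ψ = 0.801.
Then V = ψ·F = 0.8006·455.4 = 364.6 mol/h and L = F − V = 90.8 mol/h.

L = 90.8 mol/h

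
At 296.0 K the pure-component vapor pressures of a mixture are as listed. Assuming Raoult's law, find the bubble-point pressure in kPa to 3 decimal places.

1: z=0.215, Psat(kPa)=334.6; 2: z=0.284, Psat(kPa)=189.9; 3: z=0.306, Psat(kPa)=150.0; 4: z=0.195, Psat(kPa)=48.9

At the bubble point ψ → 0, so ΣzᵢKᵢ = 1 with Kᵢ = Pᵢˢᵃᵗ/P ⇒ P = ΣzᵢPᵢˢᵃᵗ.
P = 0.215·334.6 + 0.284·189.9 + 0.306·150.0 + 0.195·48.9 = 181.306 kPa

Pbub = 181.306 kPa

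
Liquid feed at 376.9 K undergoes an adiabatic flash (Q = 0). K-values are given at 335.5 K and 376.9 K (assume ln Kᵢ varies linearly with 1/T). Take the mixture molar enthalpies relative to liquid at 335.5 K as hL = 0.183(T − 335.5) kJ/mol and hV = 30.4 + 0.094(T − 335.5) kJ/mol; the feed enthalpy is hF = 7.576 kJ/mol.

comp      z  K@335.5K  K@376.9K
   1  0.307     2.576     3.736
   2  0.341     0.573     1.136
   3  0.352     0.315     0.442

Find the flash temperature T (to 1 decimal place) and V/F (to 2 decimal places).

Adiabatic flash: solve Rachford–Rice at each trial T, then check hF = ψ·hV(T) + (1−ψ)·hL(T).
  T = 335.5 K: K = (2.576, 0.573, 0.315), RR gives ψ = 0.109, H_out = 3.299 kJ/mol
  T = 376.9 K: K = (3.736, 1.136, 0.442), RR gives ψ = 0.714, H_out = 26.659 kJ/mol
  T = 356.2 K: K = (3.136, 0.823, 0.377), RR gives ψ = 0.395, H_out = 15.059 kJ/mol
  T = 345.9 K: K = (2.852, 0.691, 0.346), RR gives ψ = 0.249, H_out = 9.234 kJ/mol
  T = 340.7 K: K = (2.713, 0.630, 0.330), RR gives ψ = 0.178, H_out = 6.289 kJ/mol
  T = 343.3 K: K = (2.782, 0.660, 0.338), RR gives ψ = 0.213, H_out = 7.765 kJ/mol
  T = 342.0 K: K = (2.747, 0.645, 0.334), RR gives ψ = 0.196, H_out = 7.028 kJ/mol
Linear interpolation between T = 342.0 (H_out = 7.028) and T = 343.3 (H_out = 7.765) on hF = 7.576 gives T ≈ 343.0 K, at which ψ = 0.21.

T = 343.0 K, V/F = 0.21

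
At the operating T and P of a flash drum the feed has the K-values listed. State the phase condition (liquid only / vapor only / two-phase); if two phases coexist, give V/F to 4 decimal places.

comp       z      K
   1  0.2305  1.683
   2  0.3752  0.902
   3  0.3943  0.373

liquid only

ΣzᵢKᵢ = 0.8734; Σzᵢ/Kᵢ = 1.6100.
Since ΣzᵢKᵢ < 1 the mixture is below its bubble point — single liquid phase.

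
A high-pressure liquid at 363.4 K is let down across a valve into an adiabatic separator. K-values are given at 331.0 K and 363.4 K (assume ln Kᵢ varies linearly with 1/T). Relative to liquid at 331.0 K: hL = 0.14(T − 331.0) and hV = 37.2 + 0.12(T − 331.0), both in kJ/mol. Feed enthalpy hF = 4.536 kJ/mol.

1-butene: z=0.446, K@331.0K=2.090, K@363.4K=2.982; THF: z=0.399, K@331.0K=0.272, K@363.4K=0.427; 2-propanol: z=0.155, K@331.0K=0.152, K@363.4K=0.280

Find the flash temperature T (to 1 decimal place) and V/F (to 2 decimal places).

Adiabatic flash: solve Rachford–Rice at each trial T, then check hF = ψ·hV(T) + (1−ψ)·hL(T).
  T = 331.0 K: K = (2.090, 0.272, 0.152), RR gives ψ = 0.077, H_out = 2.871 kJ/mol
  T = 363.4 K: K = (2.982, 0.427, 0.280), RR gives ψ = 0.443, H_out = 20.746 kJ/mol
  T = 347.2 K: K = (2.517, 0.344, 0.209), RR gives ψ = 0.277, H_out = 12.478 kJ/mol
  T = 339.1 K: K = (2.299, 0.307, 0.179), RR gives ψ = 0.185, H_out = 7.978 kJ/mol
  T = 335.1 K: K = (2.194, 0.289, 0.165), RR gives ψ = 0.134, H_out = 5.555 kJ/mol
  T = 333.1 K: K = (2.143, 0.281, 0.159), RR gives ψ = 0.107, H_out = 4.275 kJ/mol
Linear interpolation between T = 333.1 (H_out = 4.275) and T = 335.1 (H_out = 5.555) on hF = 4.536 gives T ≈ 333.5 K, at which ψ = 0.11.

T = 333.5 K, V/F = 0.11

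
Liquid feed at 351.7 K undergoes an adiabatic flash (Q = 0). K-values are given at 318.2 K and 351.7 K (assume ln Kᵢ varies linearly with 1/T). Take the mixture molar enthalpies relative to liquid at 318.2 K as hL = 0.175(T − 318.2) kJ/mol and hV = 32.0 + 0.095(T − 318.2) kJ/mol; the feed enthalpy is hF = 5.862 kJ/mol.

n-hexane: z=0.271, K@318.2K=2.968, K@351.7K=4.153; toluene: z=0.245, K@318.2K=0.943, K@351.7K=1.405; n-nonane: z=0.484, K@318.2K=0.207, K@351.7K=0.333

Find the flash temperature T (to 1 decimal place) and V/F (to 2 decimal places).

Adiabatic flash: solve Rachford–Rice at each trial T, then check hF = ψ·hV(T) + (1−ψ)·hL(T).
  T = 318.2 K: K = (2.968, 0.943, 0.207), RR gives ψ = 0.114, H_out = 3.636 kJ/mol
  T = 351.7 K: K = (4.153, 1.405, 0.333), RR gives ψ = 0.424, H_out = 18.300 kJ/mol
  T = 334.9 K: K = (3.539, 1.162, 0.265), RR gives ψ = 0.273, H_out = 11.284 kJ/mol
  T = 326.5 K: K = (3.246, 1.049, 0.235), RR gives ψ = 0.195, H_out = 7.564 kJ/mol
  T = 322.4 K: K = (3.108, 0.996, 0.221), RR gives ψ = 0.156, H_out = 5.661 kJ/mol
  T = 324.4 K: K = (3.175, 1.022, 0.228), RR gives ψ = 0.175, H_out = 6.598 kJ/mol
Linear interpolation between T = 322.4 (H_out = 5.661) and T = 324.4 (H_out = 6.598) on hF = 5.862 gives T ≈ 322.8 K, at which ψ = 0.16.

T = 322.8 K, V/F = 0.16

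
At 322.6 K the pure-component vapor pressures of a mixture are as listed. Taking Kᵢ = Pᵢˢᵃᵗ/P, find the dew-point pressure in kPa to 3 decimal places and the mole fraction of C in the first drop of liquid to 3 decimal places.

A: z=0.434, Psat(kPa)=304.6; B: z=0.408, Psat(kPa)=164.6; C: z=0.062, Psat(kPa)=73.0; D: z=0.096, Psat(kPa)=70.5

At the dew point ψ → 1, so Σzᵢ/Kᵢ = 1 with Kᵢ = Pᵢˢᵃᵗ/P ⇒ 1/P = Σzᵢ/Pᵢˢᵃᵗ.
1/P = 0.434/304.6 + 0.408/164.6 + 0.062/73.0 + 0.096/70.5 = 0.006115 ⇒ P = 163.544 kPa
xᵢ = zᵢP/Pᵢˢᵃᵗ ⇒ x_C = 0.062·163.544/73.0 = 0.139

Pdew = 163.544 kPa, x_C = 0.139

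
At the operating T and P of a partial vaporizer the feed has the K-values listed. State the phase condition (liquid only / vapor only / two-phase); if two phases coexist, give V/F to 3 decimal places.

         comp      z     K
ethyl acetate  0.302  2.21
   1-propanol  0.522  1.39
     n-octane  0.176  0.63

vapor only

ΣzᵢKᵢ = 1.504; Σzᵢ/Kᵢ = 0.792.
Since Σzᵢ/Kᵢ < 1 the mixture is above its dew point — single vapor phase.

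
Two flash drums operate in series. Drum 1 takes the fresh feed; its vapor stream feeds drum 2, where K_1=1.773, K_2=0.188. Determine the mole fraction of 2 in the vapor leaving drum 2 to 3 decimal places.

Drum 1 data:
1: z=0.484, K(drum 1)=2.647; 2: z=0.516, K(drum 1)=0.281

Drum 1:
Let ψ₁ = V/F and solve Σ zᵢ(Kᵢ−1)/(1+ψ₁(Kᵢ−1)) = 0.
g(0) = ΣzᵢKᵢ − 1 = 0.426 and g(1) = 1 − Σzᵢ/Kᵢ = -1.019, so a root lies in (0, 1).
Newton–Raphson from ψ₁ = 0.62:
  ψ₁ = 0.620: g = -0.2750, g' = -1.190 → ψ₁ = 0.389
  ψ₁ = 0.389: g = -0.0291, g' = -1.002 → ψ₁ = 0.360
Converged at ψ₁ = 0.360.
Drum-1 compositions:
  1: x = 0.304, y = 0.804
  2: x = 0.696, y = 0.196
Drum-2 feed = drum-1 vapor: z₂ = (0.8044, 0.1956).
Drum 2:
Let ψ₂ = V/F and solve Σ zᵢ(Kᵢ−1)/(1+ψ₂(Kᵢ−1)) = 0.
Feasibility: ΣzᵢKᵢ = 1.463, Σzᵢ/Kᵢ = 1.494 — both > 1, two phases present.
Binary case is linear: z₁(K₁−1)(1+ψ₂(K₂−1)) + z₂(K₂−1)(1+ψ₂(K₁−1)) = 0
⇒ ψ₂ = [z₁(K₁−1)+z₂(K₂−1)] / [−(K₁−1)(K₂−1)] = 0.4630/0.6277 = 0.738
  1: x = 0.512, y = 0.908
  2: x = 0.488, y = 0.092

y_2 (drum 2) = 0.092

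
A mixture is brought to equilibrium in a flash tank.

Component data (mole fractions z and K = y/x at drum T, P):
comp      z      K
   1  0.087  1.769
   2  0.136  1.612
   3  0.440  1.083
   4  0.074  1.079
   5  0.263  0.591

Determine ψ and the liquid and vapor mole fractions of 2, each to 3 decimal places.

Newton iteration, ψ⁰ = 0.52:
  ψ = 0.520: g = 0.0149, g' = -0.130 → ψ = 0.635
  ψ = 0.635: g = -0.0002, g' = -0.133 → ψ = 0.634
Converged at ψ = 0.634.
Compositions from xᵢ = zᵢ/(1+ψ(Kᵢ−1)), yᵢ = Kᵢxᵢ:
  1: x = 0.058, y = 0.103
  2: x = 0.098, y = 0.158
  3: x = 0.418, y = 0.453
  4: x = 0.070, y = 0.076
  5: x = 0.355, y = 0.210

ψ = 0.634, x_2 = 0.098, y_2 = 0.158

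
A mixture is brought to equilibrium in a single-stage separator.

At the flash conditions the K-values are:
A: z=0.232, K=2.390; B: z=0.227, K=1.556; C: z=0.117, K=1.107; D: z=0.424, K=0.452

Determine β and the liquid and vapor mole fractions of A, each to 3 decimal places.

Let β = V/F and solve Σ zᵢ(Kᵢ−1)/(1+β(Kᵢ−1)) = 0.
Check two-phase: ΣzᵢKᵢ = 1.229 > 1 and Σzᵢ/Kᵢ = 1.287 > 1, so g(0) = 0.229 > 0 and g(1) = -0.287 < 0.
Newton iteration, β⁰ = 0.5:
  β = 0.500: g = -0.0191, g' = -0.442 → β = 0.457
Converged at β = 0.457.
Compositions from xᵢ = zᵢ/(1+β(Kᵢ−1)), yᵢ = Kᵢxᵢ:
  A: x = 0.142, y = 0.339
  B: x = 0.181, y = 0.282
  C: x = 0.112, y = 0.123
  D: x = 0.565, y = 0.256

β = 0.457, x_A = 0.142, y_A = 0.339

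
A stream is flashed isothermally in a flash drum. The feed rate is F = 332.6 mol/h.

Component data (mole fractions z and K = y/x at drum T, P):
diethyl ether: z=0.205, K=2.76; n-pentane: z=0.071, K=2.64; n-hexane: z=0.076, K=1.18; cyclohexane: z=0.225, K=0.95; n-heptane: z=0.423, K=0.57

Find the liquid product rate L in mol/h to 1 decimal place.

Rachford–Rice: g(β) = Σ zᵢ(Kᵢ−1)/(1+β(Kᵢ−1)) = 0.
Feasibility: ΣzᵢKᵢ = 1.298, Σzᵢ/Kᵢ = 1.145 — both > 1, two phases present.
Newton iteration, β⁰ = 0.5:
  β = 0.500: g = 0.0252, g' = -0.367 → β = 0.569
  β = 0.569: g = 0.0006, g' = -0.349 → β = 0.571
Converged at β = 0.571.
Then V = β·F = 0.5705·332.6 = 189.7 mol/h and L = F − V = 142.9 mol/h.

L = 142.9 mol/h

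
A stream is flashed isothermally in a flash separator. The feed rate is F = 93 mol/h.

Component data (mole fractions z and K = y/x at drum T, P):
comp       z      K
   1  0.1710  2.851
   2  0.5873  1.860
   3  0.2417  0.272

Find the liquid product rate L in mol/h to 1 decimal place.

L = 18.1 mol/h

Let ψ = V/F and solve Σ zᵢ(Kᵢ−1)/(1+ψ(Kᵢ−1)) = 0.
Feasibility: ΣzᵢKᵢ = 1.6456, Σzᵢ/Kᵢ = 1.2643 — both > 1, two phases present.
Iterate (Newton) starting at ψ = 0.33:
  ψ = 0.3300: g = 0.35832, g' = -0.7113 → ψ = 0.8338
  ψ = 0.8338: g = -0.02912, g' = -1.0673 → ψ = 0.8065
  ψ = 0.8065: g = -0.00098, g' = -0.9972 → ψ = 0.8055
Converged at ψ = 0.8055.
Then V = ψ·F = 0.8055·93 = 74.9 mol/h and L = F − V = 18.1 mol/h.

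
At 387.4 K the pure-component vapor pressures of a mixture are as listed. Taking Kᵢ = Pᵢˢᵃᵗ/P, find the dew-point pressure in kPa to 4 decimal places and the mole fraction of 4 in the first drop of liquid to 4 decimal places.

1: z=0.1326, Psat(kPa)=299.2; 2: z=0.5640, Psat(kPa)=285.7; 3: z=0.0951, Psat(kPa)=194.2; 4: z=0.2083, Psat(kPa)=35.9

Pdew = 114.8210 kPa, x_4 = 0.6662

At the dew point ψ → 1, so Σzᵢ/Kᵢ = 1 with Kᵢ = Pᵢˢᵃᵗ/P ⇒ 1/P = Σzᵢ/Pᵢˢᵃᵗ.
1/P = 0.1326/299.2 + 0.5640/285.7 + 0.0951/194.2 + 0.2083/35.9 = 0.0087092 ⇒ P = 114.8210 kPa
xᵢ = zᵢP/Pᵢˢᵃᵗ ⇒ x_4 = 0.2083·114.8210/35.9 = 0.6662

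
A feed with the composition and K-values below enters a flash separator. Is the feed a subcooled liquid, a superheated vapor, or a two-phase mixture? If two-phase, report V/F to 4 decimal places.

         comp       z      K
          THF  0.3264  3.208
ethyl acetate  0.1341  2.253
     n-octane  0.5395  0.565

two-phase, V/F = 0.7691

ΣzᵢKᵢ = 1.6540; Σzᵢ/Kᵢ = 1.1161.
Both exceed 1, so a two-phase solution exists.
Let ψ = V/F and solve Σ zᵢ(Kᵢ−1)/(1+ψ(Kᵢ−1)) = 0.
Newton iteration, ψ⁰ = 0.5:
  ψ = 0.5000: g = 0.14593, g' = -0.6058 → ψ = 0.7409
  ψ = 0.7409: g = 0.01426, g' = -0.5079 → ψ = 0.7690
  ψ = 0.7690: g = 0.00006, g' = -0.5037 → ψ = 0.7691
Converged at ψ = 0.7691.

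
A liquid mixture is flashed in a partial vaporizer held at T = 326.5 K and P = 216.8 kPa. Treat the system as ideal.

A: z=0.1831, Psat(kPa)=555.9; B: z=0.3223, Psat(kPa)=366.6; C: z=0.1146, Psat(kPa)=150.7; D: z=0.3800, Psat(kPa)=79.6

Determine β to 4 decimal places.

Raoult's law: Kᵢ = Pᵢˢᵃᵗ/P = Pᵢˢᵃᵗ/216.8.
  K_A = 555.9/216.8 = 2.564114, K_B = 366.6/216.8 = 1.690959, K_C = 150.7/216.8 = 0.695111, K_D = 79.6/216.8 = 0.367159
Rachford–Rice: g(β) = Σ zᵢ(Kᵢ−1)/(1+β(Kᵢ−1)) = 0.
g(0) = ΣzᵢKᵢ − 1 = 0.2337 and g(1) = 1 − Σzᵢ/Kᵢ = -0.4619, so a root lies in (0, 1).
Newton–Raphson from β = 0.5:
  β = 0.5000: g = -0.06680, g' = -0.5666 → β = 0.3821
  β = 0.3821: g = -0.00128, g' = -0.5502 → β = 0.3798
Converged at β = 0.3798.

β = 0.3798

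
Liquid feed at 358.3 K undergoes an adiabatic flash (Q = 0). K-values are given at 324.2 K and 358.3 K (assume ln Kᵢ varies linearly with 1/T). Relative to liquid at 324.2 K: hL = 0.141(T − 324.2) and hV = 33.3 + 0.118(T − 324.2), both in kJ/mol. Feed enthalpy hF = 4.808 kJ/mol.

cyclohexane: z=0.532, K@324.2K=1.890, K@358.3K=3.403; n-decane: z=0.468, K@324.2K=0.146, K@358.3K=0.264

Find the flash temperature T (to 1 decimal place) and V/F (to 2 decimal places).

Adiabatic flash: solve Rachford–Rice at each trial T, then check hF = ψ·hV(T) + (1−ψ)·hL(T).
  T = 324.2 K: K = (1.890, 0.146), RR gives ψ = 0.097, H_out = 3.234 kJ/mol
  T = 358.3 K: K = (3.403, 0.264), RR gives ψ = 0.528, H_out = 21.979 kJ/mol
  T = 341.2 K: K = (2.571, 0.199), RR gives ψ = 0.366, H_out = 14.455 kJ/mol
  T = 332.7 K: K = (2.213, 0.171), RR gives ψ = 0.256, H_out = 9.677 kJ/mol
  T = 328.4 K: K = (2.045, 0.158), RR gives ψ = 0.184, H_out = 6.709 kJ/mol
  T = 326.3 K: K = (1.967, 0.152), RR gives ψ = 0.143, H_out = 5.058 kJ/mol
Linear interpolation between T = 324.2 (H_out = 3.234) and T = 326.3 (H_out = 5.058) on hF = 4.808 gives T ≈ 326.0 K, at which ψ = 0.14.

T = 326.0 K, V/F = 0.14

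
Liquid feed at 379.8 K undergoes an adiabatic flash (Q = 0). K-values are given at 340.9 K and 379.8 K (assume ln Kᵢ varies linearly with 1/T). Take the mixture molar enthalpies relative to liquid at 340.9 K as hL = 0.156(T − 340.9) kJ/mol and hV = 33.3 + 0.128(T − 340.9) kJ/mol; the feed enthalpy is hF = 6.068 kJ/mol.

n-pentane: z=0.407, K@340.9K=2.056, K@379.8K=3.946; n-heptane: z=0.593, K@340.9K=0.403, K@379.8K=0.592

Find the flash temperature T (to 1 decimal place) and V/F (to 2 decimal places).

Adiabatic flash: solve Rachford–Rice at each trial T, then check hF = ψ·hV(T) + (1−ψ)·hL(T).
  T = 340.9 K: K = (2.056, 0.403), RR gives ψ = 0.120, H_out = 4.002 kJ/mol
  T = 379.8 K: K = (3.946, 0.592), RR gives ψ = 0.796, H_out = 31.717 kJ/mol
  T = 360.4 K: K = (2.901, 0.494), RR gives ψ = 0.492, H_out = 19.161 kJ/mol
  T = 350.6 K: K = (2.452, 0.447), RR gives ψ = 0.328, H_out = 12.337 kJ/mol
  T = 345.8 K: K = (2.250, 0.425), RR gives ψ = 0.233, H_out = 8.507 kJ/mol
  T = 343.4 K: K = (2.154, 0.414), RR gives ψ = 0.181, H_out = 6.393 kJ/mol
  T = 342.1 K: K = (2.102, 0.408), RR gives ψ = 0.150, H_out = 5.177 kJ/mol
  T = 342.8 K: K = (2.130, 0.411), RR gives ψ = 0.167, H_out = 5.839 kJ/mol
Linear interpolation between T = 342.8 (H_out = 5.839) and T = 343.4 (H_out = 6.393) on hF = 6.068 gives T ≈ 343.0 K, at which ψ = 0.17.

T = 343.0 K, V/F = 0.17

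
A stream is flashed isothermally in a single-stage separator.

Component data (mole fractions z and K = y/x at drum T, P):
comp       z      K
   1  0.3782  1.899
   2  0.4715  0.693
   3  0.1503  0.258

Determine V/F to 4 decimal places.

Material balance + equilibrium reduce to Σ zᵢ(Kᵢ−1)/(1+V/F(Kᵢ−1)) = 0.
Feasibility: ΣzᵢKᵢ = 1.0837, Σzᵢ/Kᵢ = 1.4621 — both > 1, two phases present.
Newton–Raphson from V/F = 0.46:
  V/F = 0.4600: g = -0.09733, g' = -0.4040 → V/F = 0.2191
  V/F = 0.2191: g = -0.00429, g' = -0.3824 → V/F = 0.2078
Converged at V/F = 0.2078.

V/F = 0.2078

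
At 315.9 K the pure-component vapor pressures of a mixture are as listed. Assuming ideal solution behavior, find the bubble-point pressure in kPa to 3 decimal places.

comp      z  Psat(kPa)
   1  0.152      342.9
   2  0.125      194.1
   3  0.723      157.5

Pbub = 190.256 kPa

At the bubble point ψ → 0, so ΣzᵢKᵢ = 1 with Kᵢ = Pᵢˢᵃᵗ/P ⇒ P = ΣzᵢPᵢˢᵃᵗ.
P = 0.152·342.9 + 0.125·194.1 + 0.723·157.5 = 190.256 kPa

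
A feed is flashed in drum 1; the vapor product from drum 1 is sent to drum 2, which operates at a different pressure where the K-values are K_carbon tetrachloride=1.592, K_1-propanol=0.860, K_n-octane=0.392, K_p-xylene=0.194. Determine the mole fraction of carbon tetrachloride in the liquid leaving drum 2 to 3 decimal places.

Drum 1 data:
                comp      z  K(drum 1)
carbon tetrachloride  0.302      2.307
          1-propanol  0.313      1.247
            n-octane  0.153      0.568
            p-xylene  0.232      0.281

Drum 1:
Material balance + equilibrium reduce to Σ zᵢ(Kᵢ−1)/(1+ψ₁(Kᵢ−1)) = 0.
Feasibility: ΣzᵢKᵢ = 1.239, Σzᵢ/Kᵢ = 1.477 — both > 1, two phases present.
Newton iteration, ψ₁⁰ = 0.5:
  ψ₁ = 0.500: g = -0.0372, g' = -0.543 → ψ₁ = 0.431
  ψ₁ = 0.431: g = -0.0008, g' = -0.522 → ψ₁ = 0.430
Converged at ψ₁ = 0.430.
Drum-1 compositions:
  carbon tetrachloride: x = 0.193, y = 0.446
  1-propanol: x = 0.283, y = 0.353
  n-octane: x = 0.188, y = 0.107
  p-xylene: x = 0.336, y = 0.094
Drum-2 feed = drum-1 vapor: z₂ = (0.4461, 0.3528, 0.1067, 0.0944).
Drum 2:
Iterate (Newton) starting at ψ₂ = 0.56:
  ψ₂ = 0.560: g = -0.0923, g' = -0.391 → ψ₂ = 0.324
  ψ₂ = 0.324: g = -0.0138, g' = -0.291 → ψ₂ = 0.276
  ψ₂ = 0.276: g = -0.0002, g' = -0.281 → ψ₂ = 0.275
Converged at ψ₂ = 0.275.
  carbon tetrachloride: x = 0.384, y = 0.611
  1-propanol: x = 0.367, y = 0.316
  n-octane: x = 0.128, y = 0.050
  p-xylene: x = 0.121, y = 0.024

x_carbon tetrachloride (drum 2) = 0.384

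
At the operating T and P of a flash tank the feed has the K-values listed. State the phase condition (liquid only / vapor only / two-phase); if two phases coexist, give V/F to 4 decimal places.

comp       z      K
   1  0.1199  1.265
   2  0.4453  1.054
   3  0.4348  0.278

ΣzᵢKᵢ = 0.7419; Σzᵢ/Kᵢ = 2.0813.
Since ΣzᵢKᵢ < 1 the mixture is below its bubble point — single liquid phase.

liquid only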